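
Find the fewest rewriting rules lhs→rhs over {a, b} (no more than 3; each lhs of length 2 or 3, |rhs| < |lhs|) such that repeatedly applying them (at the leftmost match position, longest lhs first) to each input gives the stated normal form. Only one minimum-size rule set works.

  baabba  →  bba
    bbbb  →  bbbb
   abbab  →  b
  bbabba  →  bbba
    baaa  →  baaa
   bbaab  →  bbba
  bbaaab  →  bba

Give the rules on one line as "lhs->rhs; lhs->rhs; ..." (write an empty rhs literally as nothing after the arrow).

aab->ba; ab->

  | baabba => bbaba => bba
  | bbbb
  | abbab => bab => b
  | bbabba => bbba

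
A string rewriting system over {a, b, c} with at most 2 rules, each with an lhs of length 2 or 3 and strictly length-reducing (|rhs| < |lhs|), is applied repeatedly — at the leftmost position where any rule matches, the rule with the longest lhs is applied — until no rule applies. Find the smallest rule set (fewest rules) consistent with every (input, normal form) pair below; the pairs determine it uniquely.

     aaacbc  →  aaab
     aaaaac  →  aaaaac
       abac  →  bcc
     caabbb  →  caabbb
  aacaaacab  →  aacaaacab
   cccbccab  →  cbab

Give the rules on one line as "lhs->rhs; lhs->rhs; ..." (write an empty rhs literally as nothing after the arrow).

aba->bc; cbc->b

  | aaacbc => aaab
  | aaaaac
  | abac => bcc
  | caabbb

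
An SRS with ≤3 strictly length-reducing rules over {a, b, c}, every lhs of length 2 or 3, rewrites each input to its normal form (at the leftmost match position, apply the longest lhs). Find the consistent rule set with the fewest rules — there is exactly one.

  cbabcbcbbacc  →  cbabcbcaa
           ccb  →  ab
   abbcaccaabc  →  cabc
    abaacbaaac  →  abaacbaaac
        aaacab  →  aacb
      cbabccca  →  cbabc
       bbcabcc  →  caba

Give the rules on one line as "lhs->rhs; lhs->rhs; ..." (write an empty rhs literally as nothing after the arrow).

aca->c; bb->; cc->a

  | cbabcbcbbacc => cbabcbcacc => cbabcbcaa
  | ccb => ab
  | abbcaccaabc => acaccaabc => cccaabc => acaabc => cabc
  | abaacbaaac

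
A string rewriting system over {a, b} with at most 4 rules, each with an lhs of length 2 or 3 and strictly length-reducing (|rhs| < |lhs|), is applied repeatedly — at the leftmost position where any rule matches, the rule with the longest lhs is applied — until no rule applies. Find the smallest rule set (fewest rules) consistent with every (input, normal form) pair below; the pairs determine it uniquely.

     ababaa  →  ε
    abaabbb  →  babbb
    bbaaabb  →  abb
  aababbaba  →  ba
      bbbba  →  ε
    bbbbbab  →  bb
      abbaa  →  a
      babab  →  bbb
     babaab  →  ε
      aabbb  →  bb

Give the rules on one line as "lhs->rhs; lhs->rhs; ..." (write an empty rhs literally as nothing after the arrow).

  | ababaa => bbaa => aaa => ε
  | abaabbb => babbb
  | bbaaabb => aaaabb => abb
  | aababbaba => abbaba => aaaba => ba

aaa->; aab->; aba->b; bba->aa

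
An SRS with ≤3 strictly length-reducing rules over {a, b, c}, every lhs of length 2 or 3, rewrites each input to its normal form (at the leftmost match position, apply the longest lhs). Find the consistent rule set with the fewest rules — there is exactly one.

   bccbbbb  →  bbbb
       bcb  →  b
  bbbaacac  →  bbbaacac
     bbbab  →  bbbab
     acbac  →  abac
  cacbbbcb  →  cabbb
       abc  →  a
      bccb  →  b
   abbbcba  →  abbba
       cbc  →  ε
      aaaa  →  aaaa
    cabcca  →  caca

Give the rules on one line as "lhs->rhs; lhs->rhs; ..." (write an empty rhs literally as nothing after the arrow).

bc->; cb->b

  | bccbbbb => cbbbb => bbbb
  | bcb => b
  | bbbaacac
  | bbbab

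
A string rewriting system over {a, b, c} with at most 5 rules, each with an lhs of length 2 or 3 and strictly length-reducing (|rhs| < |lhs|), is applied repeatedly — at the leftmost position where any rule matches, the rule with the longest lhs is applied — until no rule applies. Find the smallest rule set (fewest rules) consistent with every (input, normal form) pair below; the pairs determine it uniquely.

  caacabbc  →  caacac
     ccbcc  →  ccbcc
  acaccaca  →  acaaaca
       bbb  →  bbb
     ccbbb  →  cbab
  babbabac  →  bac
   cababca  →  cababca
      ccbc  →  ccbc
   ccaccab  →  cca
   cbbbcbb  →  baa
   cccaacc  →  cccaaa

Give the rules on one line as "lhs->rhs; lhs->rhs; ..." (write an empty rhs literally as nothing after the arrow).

aab->; abb->a; acc->aa; cbb->ba

  | caacabbc => caacac
  | ccbcc
  | acaccaca => acaaaca
  | bbb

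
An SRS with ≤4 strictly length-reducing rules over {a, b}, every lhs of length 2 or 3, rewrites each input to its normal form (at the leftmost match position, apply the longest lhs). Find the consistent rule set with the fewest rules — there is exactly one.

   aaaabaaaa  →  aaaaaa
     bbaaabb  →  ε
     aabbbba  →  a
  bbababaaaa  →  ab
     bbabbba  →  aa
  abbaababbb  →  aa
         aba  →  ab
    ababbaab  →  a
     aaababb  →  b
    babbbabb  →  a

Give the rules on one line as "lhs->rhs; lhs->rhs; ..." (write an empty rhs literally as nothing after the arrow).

aab->; aba->ab; bb->a; bbb->

  | aaaabaaaa => aaaaaa
  | bbaaabb => aaaabb => aab => ε
  | aabbbba => bbba => a
  | bbababaaaa => aababaaaa => abaaaa => abaaa => abaa => aba => ab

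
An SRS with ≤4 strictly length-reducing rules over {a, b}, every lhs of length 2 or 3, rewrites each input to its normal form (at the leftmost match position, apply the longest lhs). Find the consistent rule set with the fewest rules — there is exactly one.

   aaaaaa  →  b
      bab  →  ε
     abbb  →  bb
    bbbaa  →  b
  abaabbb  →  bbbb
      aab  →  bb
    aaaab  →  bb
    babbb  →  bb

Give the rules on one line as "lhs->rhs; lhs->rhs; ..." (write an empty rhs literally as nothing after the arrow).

  | aaaaaa => baaaa => aaaa => baa => aa => b
  | bab => ab => ε
  | abbb => bb
  | bbbaa => bbaa => baa => aa => b

aa->b; ab->; ba->a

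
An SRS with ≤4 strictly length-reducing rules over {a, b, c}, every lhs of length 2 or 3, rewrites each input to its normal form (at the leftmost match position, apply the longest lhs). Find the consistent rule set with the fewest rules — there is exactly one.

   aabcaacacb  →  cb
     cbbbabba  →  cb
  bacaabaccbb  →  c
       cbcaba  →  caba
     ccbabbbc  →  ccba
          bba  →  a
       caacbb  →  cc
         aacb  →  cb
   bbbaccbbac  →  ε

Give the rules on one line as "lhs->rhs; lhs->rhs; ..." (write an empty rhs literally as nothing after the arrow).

  | aabcaacacb => bcaacacb => aacacb => cacb => cb
  | cbbbabba => cbabba => cbaa => cb
  | bacaabaccbb => baabaccbb => bbaccbb => accbb => cbb => c
  | cbcaba => caba

aa->; ac->; bb->; bc->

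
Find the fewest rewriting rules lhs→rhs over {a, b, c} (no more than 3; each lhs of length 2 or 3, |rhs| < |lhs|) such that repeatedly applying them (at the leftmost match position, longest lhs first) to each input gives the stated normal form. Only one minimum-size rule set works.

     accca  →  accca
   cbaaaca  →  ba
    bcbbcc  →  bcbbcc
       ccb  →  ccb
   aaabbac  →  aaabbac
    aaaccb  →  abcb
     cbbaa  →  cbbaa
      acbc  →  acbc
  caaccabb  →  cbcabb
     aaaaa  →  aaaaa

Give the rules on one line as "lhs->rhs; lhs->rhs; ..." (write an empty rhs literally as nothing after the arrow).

aac->b; cba->

  | accca
  | cbaaaca => aaca => ba
  | bcbbcc
  | ccb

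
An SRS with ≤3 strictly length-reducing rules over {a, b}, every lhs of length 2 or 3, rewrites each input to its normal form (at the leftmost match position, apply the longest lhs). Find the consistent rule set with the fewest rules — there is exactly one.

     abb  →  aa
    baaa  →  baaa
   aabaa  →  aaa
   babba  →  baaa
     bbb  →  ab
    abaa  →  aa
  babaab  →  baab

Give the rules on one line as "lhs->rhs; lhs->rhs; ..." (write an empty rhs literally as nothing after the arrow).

  | abb => aa
  | baaa
  | aabaa => aaa
  | babba => baaa

aba->a; bb->a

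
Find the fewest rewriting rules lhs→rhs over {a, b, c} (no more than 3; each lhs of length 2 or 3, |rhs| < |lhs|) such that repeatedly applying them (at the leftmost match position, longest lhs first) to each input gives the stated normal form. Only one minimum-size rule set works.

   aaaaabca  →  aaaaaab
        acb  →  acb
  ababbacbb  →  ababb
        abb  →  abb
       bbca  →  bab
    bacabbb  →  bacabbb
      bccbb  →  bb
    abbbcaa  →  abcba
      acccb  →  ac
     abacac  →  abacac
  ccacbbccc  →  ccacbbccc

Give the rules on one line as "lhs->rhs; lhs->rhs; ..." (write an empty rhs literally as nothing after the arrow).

  | aaaaabca => aaaaaab
  | acb
  | ababbacbb => ababccbb => ababb
  | abb

bba->bc; bca->ab; ccb->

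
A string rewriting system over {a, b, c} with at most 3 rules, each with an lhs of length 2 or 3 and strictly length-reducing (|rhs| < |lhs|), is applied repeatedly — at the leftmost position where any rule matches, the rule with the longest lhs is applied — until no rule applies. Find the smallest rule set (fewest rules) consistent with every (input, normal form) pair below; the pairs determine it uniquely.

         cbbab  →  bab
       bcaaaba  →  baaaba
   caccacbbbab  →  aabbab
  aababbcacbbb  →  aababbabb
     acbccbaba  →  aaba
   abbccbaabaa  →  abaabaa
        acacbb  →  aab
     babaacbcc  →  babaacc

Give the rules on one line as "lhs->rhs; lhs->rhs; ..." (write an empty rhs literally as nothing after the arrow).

bcc->c; ca->a; cb->

  | cbbab => bab
  | bcaaaba => baaaba
  | caccacbbbab => accacbbbab => acacbbbab => aacbbbab => aabbab
  | aababbcacbbb => aababbacbbb => aababbabb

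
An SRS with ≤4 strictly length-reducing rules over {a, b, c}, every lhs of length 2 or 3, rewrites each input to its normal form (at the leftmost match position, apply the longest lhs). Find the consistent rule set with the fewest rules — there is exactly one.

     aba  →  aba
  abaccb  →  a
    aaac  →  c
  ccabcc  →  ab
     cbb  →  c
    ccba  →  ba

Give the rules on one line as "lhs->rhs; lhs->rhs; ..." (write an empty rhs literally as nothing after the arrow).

ac->c; bb->; cc->

  | aba
  | abaccb => abccb => abb => a
  | aaac => aac => ac => c
  | ccabcc => abcc => ab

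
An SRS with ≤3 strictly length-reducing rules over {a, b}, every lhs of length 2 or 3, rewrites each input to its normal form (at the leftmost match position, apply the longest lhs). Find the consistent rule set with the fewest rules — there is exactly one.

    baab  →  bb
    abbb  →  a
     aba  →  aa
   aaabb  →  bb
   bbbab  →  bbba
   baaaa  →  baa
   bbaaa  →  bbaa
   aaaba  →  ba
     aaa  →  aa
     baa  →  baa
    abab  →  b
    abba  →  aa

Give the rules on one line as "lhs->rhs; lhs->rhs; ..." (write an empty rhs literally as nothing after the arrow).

aaa->aa; aab->b; ab->a

  | baab => bb
  | abbb => abb => ab => a
  | aba => aa
  | aaabb => aabb => bb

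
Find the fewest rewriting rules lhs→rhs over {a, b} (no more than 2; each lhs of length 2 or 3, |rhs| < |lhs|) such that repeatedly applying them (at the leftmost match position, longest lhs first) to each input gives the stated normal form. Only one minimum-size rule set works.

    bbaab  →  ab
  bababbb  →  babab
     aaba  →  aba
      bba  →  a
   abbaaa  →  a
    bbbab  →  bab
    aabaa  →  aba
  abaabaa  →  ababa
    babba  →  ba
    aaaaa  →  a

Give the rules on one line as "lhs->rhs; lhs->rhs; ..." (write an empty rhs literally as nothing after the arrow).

aa->a; bb->

  | bbaab => aab => ab
  | bababbb => babab
  | aaba => aba
  | bba => a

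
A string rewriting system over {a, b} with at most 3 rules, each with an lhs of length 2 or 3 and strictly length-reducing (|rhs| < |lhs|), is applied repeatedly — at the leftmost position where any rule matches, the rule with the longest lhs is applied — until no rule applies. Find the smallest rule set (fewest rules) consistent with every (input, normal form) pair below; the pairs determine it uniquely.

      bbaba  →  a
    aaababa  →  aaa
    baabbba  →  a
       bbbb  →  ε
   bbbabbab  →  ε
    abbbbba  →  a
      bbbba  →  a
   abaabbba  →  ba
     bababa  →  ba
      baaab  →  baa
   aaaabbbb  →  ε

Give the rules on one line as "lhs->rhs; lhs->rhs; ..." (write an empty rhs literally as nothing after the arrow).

ab->; bb->

  | bbaba => aba => a
  | aaababa => aaaba => aaa
  | baabbba => babba => bba => a
  | bbbb => bb => ε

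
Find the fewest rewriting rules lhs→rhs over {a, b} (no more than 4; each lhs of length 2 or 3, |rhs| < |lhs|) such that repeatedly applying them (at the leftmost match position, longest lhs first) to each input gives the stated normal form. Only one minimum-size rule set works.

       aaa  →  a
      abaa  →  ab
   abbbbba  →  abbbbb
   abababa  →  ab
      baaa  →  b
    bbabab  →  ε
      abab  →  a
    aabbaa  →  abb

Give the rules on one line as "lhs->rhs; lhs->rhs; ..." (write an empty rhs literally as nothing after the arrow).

  | aaa => aa => a
  | abaa => aba => ab
  | abbbbba => abbbbb
  | abababa => aaba => aba => ab

aa->a; ba->b; bab->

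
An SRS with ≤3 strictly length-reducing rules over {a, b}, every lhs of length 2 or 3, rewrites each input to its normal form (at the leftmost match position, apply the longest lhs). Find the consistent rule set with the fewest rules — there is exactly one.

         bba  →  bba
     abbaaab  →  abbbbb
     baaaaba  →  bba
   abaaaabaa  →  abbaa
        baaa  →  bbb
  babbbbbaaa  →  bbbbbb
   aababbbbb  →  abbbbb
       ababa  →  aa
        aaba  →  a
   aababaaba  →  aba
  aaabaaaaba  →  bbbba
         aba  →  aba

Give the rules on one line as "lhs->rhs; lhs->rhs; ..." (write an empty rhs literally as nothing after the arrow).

aaa->bb; aab->; bab->

  | bba
  | abbaaab => abbbbb
  | baaaaba => bbbaba => bba
  | abaaaabaa => abbbabaa => abbaa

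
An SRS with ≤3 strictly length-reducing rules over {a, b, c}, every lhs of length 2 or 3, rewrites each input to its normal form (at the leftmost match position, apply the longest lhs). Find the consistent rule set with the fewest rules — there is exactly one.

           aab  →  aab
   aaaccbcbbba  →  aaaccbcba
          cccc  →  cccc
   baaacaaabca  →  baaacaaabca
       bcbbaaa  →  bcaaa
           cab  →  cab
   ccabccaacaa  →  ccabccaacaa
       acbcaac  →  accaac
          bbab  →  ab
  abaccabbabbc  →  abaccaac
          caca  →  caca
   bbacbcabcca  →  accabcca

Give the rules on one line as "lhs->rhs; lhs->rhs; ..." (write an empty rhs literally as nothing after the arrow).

acb->ac; bb->

  | aab
  | aaaccbcbbba => aaaccbcba
  | cccc
  | baaacaaabca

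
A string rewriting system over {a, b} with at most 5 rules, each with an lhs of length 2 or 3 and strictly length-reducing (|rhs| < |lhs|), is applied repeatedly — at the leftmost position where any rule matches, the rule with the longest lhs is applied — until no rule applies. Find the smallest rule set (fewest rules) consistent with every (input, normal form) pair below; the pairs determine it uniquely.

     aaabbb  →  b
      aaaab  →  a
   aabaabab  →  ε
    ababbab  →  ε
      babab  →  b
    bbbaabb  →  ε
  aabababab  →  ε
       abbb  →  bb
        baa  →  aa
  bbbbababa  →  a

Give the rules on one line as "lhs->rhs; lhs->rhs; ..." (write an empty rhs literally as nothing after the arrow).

  | aaabbb => aabbb => abb => b
  | aaaab => aaab => aab => a
  | aabaabab => aabab => ab => ε
  | ababbab => bbab => bab => ab => ε

aaa->aa; ab->; aba->; ba->a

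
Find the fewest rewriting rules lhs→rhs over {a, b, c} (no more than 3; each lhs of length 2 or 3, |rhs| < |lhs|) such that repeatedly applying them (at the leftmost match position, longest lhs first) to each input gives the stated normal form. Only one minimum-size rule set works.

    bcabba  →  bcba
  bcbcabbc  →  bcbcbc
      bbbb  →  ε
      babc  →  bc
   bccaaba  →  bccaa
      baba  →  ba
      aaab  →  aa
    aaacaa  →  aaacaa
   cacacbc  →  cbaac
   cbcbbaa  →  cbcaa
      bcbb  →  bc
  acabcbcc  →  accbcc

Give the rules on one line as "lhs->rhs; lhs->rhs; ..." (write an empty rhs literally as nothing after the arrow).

ab->; acb->ba; bb->

  | bcabba => bcba
  | bcbcabbc => bcbcbc
  | bbbb => bb => ε
  | babc => bc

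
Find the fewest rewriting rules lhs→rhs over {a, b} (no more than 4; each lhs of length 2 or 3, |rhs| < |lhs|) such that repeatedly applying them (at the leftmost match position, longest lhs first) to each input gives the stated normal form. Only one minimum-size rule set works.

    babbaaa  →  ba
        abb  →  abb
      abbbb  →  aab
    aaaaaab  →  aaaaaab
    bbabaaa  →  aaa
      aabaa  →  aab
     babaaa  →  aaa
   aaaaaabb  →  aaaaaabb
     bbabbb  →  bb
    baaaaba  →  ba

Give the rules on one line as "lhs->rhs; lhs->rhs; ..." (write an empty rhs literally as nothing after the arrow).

  | babbaaa => baaa => ba
  | abb
  | abbbb => aab
  | aaaaaab

baa->b; bab->; bba->ba; bbb->a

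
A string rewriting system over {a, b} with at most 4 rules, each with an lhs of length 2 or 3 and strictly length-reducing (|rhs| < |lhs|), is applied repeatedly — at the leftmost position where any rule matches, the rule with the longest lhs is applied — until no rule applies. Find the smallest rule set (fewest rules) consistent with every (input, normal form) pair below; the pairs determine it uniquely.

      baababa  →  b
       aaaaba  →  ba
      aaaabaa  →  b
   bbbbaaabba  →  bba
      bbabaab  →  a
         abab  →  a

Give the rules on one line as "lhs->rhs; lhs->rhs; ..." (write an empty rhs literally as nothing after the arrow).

ab->b; baa->ab; bab->a

  | baababa => abbaba => bbaba => baa => ab => b
  | aaaaba => aaaba => aaba => aba => ba
  | aaaabaa => aaabaa => aabaa => abaa => baa => ab => b
  | bbbbaaabba => bbbababba => bbaabba => babbba => abba => bba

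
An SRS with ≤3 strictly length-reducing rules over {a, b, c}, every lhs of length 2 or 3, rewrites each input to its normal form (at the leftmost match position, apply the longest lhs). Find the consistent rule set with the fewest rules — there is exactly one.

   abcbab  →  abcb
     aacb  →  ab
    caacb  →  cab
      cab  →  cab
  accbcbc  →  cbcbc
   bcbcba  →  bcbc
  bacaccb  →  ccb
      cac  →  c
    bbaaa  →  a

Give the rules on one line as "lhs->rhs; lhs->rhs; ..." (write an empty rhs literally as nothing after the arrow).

  | abcbab => abcb
  | aacb => ab
  | caacb => cab
  | cab

ac->; ba->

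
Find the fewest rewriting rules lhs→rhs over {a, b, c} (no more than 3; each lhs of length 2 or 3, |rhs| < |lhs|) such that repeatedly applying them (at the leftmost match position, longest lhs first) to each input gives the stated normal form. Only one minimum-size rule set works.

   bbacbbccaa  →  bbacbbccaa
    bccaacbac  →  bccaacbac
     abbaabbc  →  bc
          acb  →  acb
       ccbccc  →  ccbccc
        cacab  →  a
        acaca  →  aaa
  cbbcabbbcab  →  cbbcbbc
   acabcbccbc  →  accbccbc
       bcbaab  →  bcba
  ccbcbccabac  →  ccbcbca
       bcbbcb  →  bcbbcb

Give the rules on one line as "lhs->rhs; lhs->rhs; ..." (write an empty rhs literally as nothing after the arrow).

ab->; cac->a

  | bbacbbccaa
  | bccaacbac
  | abbaabbc => baabbc => babc => bc
  | acb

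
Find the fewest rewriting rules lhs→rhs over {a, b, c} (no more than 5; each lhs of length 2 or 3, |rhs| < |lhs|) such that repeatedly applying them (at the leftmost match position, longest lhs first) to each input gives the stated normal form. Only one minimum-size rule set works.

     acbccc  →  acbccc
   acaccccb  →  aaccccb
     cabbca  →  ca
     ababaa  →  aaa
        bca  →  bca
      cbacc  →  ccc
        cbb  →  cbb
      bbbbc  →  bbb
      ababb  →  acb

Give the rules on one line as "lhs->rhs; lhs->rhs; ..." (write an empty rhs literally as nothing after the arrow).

aca->aa; ba->; bab->c; bbc->b

  | acbccc
  | acaccccb => aaccccb
  | cabbca => caba => ca
  | ababaa => acaa => aaa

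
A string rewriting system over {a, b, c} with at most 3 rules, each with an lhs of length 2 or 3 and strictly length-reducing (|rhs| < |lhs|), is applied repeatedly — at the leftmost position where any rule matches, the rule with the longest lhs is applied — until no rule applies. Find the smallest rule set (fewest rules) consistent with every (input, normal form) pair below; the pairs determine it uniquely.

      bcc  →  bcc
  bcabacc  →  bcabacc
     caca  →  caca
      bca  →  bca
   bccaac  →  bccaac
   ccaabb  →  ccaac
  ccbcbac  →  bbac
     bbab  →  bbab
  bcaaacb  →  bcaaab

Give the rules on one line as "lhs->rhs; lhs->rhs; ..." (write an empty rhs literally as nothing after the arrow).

  | bcc
  | bcabacc
  | caca
  | bca

abb->ac; cb->b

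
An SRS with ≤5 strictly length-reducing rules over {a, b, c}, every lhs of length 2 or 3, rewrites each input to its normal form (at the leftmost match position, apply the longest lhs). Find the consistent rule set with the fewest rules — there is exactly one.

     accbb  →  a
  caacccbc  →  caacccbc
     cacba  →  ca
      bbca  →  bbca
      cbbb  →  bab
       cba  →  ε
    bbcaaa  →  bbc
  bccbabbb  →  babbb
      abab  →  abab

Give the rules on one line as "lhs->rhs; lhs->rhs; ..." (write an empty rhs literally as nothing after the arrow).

aaa->; bcc->; cba->; cbb->ba

  | accbb => acba => a
  | caacccbc
  | cacba => ca
  | bbca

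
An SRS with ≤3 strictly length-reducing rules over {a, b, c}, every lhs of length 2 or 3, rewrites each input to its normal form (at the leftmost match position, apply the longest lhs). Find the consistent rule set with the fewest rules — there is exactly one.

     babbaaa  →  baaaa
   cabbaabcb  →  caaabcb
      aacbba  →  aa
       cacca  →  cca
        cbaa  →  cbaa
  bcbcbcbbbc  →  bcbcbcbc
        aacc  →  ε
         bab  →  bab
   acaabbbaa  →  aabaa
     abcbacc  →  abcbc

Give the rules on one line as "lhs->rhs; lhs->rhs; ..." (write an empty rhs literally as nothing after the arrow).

  | babbaaa => baaaa
  | cabbaabcb => caaabcb
  | aacbba => abba => aa
  | cacca => cca

ac->; bb->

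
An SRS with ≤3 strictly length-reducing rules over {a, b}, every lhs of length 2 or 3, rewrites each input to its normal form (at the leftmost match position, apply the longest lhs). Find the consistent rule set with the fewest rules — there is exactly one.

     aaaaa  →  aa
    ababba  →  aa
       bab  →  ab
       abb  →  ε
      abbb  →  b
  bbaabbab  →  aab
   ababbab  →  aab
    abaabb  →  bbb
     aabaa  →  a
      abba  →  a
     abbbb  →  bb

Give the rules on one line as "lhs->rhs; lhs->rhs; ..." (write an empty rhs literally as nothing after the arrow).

aaa->b; abb->; ba->a

  | aaaaa => baa => aa
  | ababba => aabba => aa
  | bab => ab
  | abb => ε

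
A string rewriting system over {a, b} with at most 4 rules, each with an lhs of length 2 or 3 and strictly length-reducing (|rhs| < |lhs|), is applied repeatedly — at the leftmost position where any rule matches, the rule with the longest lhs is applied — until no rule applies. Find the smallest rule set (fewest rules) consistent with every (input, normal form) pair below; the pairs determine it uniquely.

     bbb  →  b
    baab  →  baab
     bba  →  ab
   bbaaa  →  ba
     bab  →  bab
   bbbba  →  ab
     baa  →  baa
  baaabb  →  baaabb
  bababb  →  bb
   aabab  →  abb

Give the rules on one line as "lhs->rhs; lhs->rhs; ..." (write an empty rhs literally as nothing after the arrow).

  | bbb => b
  | baab
  | bba => ab
  | bbaaa => abaa => ba

aba->b; bba->ab; bbb->b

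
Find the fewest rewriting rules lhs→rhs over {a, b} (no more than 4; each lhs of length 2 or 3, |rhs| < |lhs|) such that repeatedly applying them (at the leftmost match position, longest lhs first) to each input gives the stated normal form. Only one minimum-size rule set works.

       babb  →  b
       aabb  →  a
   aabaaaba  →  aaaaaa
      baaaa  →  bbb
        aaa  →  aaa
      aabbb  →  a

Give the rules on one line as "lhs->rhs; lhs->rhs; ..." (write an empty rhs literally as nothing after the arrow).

ab->a; abb->; baa->bb

  | babb => b
  | aabb => a
  | aabaaaba => aaaaaba => aaaaaa
  | baaaa => bbaa => bbb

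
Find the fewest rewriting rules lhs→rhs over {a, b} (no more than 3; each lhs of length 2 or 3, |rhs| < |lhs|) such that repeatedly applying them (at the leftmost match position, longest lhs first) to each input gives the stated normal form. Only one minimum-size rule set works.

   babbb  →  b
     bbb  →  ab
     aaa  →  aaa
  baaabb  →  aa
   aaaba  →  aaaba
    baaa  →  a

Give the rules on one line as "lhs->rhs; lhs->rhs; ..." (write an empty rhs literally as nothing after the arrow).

baa->; bb->a

  | babbb => baab => b
  | bbb => ab
  | aaa
  | baaabb => abb => aa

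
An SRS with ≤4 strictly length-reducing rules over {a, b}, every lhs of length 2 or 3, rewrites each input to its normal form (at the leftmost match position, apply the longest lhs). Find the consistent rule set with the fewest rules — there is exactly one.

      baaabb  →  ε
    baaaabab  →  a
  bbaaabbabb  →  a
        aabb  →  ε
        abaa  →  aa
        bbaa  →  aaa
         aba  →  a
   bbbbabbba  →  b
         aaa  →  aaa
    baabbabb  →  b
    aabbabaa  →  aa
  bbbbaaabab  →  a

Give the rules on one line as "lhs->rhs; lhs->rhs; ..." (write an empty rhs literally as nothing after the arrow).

ab->; ba->b; bb->a

  | baaabb => baabb => babb => bbb => ab => ε
  | baaaabab => baaabab => baabab => babab => bbab => aab => a
  | bbaaabbabb => aaaabbabb => aaababb => aaabb => aab => a
  | aabb => ab => ε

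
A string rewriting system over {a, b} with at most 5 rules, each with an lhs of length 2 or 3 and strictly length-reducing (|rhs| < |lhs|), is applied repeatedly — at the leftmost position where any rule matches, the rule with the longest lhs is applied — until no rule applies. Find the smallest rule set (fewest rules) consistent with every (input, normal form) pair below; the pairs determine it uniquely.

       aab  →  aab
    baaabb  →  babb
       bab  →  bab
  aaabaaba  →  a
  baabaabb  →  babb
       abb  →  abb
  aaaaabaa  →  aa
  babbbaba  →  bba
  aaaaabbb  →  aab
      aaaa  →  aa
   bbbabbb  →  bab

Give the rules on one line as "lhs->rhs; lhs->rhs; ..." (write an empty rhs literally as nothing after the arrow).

aaa->aa; aba->; baa->ba; bbb->b

  | aab
  | baaabb => baabb => babb
  | bab
  | aaabaaba => aabaaba => aaba => a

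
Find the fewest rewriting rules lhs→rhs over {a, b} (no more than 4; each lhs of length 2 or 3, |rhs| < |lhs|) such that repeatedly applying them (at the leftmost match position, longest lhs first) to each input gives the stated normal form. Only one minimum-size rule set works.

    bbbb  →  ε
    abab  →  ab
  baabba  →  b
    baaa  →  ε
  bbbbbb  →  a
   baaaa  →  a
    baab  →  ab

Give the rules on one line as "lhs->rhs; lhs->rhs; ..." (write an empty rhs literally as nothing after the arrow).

aa->; ba->; bb->a; bba->ab

  | bbbb => abb => aa => ε
  | abab => ab
  | baabba => abba => aab => b
  | baaa => aa => ε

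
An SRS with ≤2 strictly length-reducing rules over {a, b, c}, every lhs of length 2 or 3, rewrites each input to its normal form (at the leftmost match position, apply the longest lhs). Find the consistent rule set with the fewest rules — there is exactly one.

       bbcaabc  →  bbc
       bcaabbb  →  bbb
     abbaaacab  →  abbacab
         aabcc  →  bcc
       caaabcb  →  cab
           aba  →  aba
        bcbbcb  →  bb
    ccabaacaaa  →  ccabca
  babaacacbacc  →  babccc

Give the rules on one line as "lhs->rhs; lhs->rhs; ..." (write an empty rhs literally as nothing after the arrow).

  | bbcaabc => bbcbc => bbc
  | bcaabbb => bcbbb => bbb
  | abbaaacab => abbacab
  | aabcc => bcc

aa->; cb->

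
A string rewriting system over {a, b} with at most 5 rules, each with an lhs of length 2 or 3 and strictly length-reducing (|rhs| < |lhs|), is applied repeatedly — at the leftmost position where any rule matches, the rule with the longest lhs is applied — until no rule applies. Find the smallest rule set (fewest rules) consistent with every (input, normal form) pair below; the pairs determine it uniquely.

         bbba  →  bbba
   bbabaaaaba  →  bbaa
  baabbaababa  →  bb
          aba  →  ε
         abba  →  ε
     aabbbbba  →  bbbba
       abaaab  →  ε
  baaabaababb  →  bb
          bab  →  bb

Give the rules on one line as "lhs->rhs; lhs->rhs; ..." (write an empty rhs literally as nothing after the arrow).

aab->; ab->b; aba->; abb->ab

  | bbba
  | bbabaaaaba => bbaaaba => bbaa
  | baabbaababa => bbaababa => bbaba => bb
  | aba => ε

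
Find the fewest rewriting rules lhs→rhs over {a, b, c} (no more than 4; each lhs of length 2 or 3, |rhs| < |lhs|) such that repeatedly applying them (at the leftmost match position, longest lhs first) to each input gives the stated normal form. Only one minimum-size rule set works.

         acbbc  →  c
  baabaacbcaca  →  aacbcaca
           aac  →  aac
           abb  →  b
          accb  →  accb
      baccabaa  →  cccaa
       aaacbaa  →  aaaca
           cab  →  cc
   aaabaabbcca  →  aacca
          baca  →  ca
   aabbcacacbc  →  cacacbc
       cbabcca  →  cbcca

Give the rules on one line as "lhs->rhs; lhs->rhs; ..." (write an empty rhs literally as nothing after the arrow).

  | acbbc => abc => c
  | baabaacbcaca => abaacbcaca => aacbcaca
  | aac
  | abb => b

ab->; ba->; cab->cc; cbb->b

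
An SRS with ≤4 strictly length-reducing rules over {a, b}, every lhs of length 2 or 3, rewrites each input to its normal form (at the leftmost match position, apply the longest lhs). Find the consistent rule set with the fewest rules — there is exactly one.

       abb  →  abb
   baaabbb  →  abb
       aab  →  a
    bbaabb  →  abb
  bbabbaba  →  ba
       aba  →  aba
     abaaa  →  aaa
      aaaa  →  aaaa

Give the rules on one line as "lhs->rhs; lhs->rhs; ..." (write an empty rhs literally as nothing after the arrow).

  | abb
  | baaabbb => aabbb => abb
  | aab => a
  | bbaabb => abb

aab->a; baa->a; bba->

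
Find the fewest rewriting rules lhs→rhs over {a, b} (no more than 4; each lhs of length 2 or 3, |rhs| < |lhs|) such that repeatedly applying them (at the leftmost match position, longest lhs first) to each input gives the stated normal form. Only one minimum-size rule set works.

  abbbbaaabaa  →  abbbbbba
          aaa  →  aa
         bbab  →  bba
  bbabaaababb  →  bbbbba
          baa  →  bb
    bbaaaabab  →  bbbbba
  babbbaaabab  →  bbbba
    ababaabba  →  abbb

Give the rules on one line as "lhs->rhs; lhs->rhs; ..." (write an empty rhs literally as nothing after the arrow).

  | abbbbaaabaa => abbbbbabaa => abbbbbaaa => abbbbbba
  | aaa => aa
  | bbab => bba
  | bbabaaababb => bbaaaababb => bbbaababb => bbbbbabb => bbbbbab => bbbbba

aaa->aa; baa->bb; bab->ba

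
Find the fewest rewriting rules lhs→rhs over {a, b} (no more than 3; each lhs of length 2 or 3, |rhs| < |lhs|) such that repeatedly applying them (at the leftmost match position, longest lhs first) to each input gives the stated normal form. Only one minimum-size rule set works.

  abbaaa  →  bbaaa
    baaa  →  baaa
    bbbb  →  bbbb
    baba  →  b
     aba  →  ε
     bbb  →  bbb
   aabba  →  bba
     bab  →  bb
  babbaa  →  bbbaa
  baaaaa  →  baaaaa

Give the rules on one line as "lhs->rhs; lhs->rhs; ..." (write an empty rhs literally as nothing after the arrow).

  | abbaaa => bbaaa
  | baaa
  | bbbb
  | baba => b

ab->b; aba->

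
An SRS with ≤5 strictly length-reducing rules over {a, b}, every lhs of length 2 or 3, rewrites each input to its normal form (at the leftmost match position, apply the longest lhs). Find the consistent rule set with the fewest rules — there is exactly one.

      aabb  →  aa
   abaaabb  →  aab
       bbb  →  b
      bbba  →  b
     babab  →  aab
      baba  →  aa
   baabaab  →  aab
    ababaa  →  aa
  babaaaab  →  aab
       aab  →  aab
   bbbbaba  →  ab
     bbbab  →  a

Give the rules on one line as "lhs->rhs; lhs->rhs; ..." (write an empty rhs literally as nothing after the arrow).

  | aabb => aa
  | abaaabb => abaabb => ababb => aab
  | bbb => b
  | bbba => ba => b

aaa->aa; ba->b; bab->a; bb->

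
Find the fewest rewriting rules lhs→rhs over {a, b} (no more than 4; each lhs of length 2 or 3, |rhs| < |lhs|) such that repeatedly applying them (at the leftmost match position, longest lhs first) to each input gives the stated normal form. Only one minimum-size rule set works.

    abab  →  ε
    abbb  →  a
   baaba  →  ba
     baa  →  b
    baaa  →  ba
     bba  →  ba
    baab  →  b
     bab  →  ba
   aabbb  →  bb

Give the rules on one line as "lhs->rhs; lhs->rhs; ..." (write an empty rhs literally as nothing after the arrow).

  | abab => aab => ε
  | abbb => abb => ab => a
  | baaba => ba
  | baa => b

aa->; aab->; ab->a; bba->ba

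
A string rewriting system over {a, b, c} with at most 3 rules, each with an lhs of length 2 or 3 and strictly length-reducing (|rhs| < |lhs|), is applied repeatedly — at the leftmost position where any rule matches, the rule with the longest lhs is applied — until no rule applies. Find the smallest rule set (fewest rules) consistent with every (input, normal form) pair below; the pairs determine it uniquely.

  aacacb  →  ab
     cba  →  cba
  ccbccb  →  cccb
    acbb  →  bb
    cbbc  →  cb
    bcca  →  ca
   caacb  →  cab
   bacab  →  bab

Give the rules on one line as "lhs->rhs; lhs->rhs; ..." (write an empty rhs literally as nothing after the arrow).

ac->; bc->

  | aacacb => aacb => ab
  | cba
  | ccbccb => cccb
  | acbb => bb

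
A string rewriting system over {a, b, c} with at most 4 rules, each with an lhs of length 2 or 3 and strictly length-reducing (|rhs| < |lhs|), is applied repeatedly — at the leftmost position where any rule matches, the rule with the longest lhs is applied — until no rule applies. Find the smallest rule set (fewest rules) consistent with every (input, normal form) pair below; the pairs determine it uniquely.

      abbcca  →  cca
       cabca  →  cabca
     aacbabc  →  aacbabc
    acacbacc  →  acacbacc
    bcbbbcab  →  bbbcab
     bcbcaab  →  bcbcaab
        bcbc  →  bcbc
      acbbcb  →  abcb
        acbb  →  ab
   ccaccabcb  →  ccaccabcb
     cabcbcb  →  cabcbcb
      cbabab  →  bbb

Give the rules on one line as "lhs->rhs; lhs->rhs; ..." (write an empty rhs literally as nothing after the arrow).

aba->bb; abb->; cbb->b

  | abbcca => cca
  | cabca
  | aacbabc
  | acacbacc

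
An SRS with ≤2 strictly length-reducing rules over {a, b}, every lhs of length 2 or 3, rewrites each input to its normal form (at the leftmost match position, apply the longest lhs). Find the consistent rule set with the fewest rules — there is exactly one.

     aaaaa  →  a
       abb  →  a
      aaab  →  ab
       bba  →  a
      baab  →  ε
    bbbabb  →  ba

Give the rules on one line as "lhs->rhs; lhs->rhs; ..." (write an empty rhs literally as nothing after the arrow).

aa->; bb->

  | aaaaa => aaa => a
  | abb => a
  | aaab => ab
  | bba => a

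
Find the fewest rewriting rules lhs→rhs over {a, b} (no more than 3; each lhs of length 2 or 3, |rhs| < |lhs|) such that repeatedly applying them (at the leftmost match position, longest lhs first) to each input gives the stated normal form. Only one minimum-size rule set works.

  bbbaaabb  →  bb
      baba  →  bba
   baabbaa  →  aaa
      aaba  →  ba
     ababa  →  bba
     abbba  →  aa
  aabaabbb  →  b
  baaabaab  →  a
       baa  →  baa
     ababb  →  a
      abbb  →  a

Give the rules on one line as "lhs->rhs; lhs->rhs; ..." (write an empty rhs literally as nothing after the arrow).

  | bbbaaabb => aaaabb => aaabb => aabb => abb => bb
  | baba => bba
  | baabbaa => babbaa => bbbaa => aaa
  | aaba => aba => ba

ab->b; bbb->a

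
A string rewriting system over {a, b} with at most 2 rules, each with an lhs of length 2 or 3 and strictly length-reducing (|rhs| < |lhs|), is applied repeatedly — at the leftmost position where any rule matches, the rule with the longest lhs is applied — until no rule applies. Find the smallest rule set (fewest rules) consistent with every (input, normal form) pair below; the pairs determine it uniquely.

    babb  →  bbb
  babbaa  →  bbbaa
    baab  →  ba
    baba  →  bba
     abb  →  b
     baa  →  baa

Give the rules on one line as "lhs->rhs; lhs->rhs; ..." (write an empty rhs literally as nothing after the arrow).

ab->; bab->bb

  | babb => bbb
  | babbaa => bbbaa
  | baab => ba
  | baba => bba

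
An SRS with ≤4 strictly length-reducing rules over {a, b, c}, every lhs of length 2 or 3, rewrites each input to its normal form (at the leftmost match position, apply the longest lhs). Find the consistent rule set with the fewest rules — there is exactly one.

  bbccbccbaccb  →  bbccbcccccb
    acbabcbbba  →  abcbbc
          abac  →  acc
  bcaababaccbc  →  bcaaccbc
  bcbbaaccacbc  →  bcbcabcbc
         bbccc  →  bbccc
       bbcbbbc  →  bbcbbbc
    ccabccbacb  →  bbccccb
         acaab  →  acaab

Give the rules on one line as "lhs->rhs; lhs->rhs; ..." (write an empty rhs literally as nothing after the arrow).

  | bbccbccbaccb => bbccbcccccb
  | acbabcbbba => abcbbba => abcbbc
  | abac => acc
  | bcaababaccbc => bcaacbaccbc => bcaaccbc

acb->; ba->c; cca->b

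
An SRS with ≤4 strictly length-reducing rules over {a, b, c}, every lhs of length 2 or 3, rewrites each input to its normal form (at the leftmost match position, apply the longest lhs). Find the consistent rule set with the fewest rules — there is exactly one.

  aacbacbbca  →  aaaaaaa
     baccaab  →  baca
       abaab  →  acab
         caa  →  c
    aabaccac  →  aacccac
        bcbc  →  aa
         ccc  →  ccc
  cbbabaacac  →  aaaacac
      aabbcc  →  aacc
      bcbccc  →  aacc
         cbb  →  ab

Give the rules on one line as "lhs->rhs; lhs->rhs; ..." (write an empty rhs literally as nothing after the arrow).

  | aacbacbbca => aaaacbbca => aaaaabca => aaaaaaa
  | baccaab => baccb => baca
  | abaab => acab
  | caa => c

aba->ac; bc->a; caa->c; cb->a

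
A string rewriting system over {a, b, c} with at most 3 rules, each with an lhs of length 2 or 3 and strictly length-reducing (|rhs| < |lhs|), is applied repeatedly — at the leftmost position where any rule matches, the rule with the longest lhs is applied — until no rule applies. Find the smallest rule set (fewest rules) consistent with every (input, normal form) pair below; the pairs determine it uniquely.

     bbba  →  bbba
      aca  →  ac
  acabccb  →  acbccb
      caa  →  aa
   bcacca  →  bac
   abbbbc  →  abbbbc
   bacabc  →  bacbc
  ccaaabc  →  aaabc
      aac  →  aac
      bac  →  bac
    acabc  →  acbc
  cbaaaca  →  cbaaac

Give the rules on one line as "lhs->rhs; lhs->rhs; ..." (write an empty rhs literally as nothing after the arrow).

  | bbba
  | aca => ac
  | acabccb => acbccb
  | caa => aa

aca->ac; ca->a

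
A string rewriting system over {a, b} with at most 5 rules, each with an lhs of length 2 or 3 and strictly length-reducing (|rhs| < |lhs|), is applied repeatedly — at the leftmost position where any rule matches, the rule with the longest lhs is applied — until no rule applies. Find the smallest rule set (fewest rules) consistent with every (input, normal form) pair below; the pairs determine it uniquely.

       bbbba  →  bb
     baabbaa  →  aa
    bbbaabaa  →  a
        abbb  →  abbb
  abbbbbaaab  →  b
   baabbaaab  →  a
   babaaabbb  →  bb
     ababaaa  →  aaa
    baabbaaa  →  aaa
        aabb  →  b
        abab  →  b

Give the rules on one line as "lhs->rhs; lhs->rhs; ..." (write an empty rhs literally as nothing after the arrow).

  | bbbba => bb
  | baabbaa => aabbaa => baa => aa
  | bbbaabaa => babaa => abaa => a
  | abbb

aab->; aba->; ba->a; bba->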